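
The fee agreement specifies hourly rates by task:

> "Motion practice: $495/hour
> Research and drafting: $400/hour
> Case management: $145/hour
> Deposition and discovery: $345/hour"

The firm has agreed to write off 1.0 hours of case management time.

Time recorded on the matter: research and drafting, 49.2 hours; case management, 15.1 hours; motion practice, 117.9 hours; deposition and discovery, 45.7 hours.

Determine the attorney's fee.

$95,851.50

Motion practice: 117.9 × $495 = $58,360.50
Research and drafting: 49.2 × $400 = $19,680.00
Case management: 15.1 × $145 = $2,189.50
Deposition and discovery: 45.7 × $345 = $15,766.50
Subtotal: $95,996.50
Write-off: 1.0 × $145 = $145.00
Total: $95,996.50 − $145.00 = $95,851.50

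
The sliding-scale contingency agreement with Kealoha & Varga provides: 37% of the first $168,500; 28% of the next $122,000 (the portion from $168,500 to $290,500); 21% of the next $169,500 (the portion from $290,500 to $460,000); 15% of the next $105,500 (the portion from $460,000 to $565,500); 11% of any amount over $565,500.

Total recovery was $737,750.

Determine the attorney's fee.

$166,872.50

First $168,500 at 37% = $62,345.00
Next $122,000 at 28% = $34,160.00
Next $169,500 at 21% = $35,595.00
Next $105,500 at 15% = $15,825.00
Remaining $172,250 at 11% = $18,947.50
Fee: $62,345.00 + $34,160.00 + $35,595.00 + $15,825.00 + $18,947.50 = $166,872.50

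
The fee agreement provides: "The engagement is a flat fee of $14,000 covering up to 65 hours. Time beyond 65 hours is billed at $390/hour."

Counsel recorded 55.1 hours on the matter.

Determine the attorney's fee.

55.1 hours is within the 65-hour scope; only the flat fee applies.

$14,000.00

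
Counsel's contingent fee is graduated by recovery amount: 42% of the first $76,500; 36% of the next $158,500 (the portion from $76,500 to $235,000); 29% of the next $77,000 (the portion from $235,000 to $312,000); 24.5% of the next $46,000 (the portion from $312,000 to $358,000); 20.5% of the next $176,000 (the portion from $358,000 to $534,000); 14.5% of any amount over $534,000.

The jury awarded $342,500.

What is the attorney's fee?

First $76,500 at 42% = $32,130.00
Next $158,500 at 36% = $57,060.00
Next $77,000 at 29% = $22,330.00
Remaining $30,500 at 24.5% = $7,472.50
Fee: $32,130.00 + $57,060.00 + $22,330.00 + $7,472.50 = $118,992.50

$118,992.50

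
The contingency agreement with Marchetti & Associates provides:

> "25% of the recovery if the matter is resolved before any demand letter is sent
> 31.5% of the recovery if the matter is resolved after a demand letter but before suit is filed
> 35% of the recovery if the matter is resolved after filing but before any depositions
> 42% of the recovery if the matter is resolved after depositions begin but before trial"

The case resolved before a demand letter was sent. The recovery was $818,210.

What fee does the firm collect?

The matter resolved before a demand letter was sent, so the 25% rate applies.
$818,210 × 25% = $204,552.50

$204,552.50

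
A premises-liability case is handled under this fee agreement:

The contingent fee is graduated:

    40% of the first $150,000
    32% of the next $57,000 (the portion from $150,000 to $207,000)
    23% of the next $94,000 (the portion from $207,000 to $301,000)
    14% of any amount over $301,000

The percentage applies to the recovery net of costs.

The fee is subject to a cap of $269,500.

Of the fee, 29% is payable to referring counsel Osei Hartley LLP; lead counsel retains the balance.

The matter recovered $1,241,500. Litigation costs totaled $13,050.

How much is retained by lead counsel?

Fee base (net of costs): $1,241,500 − $13,050 = $1,228,450
First $150,000 at 40% = $60,000.00
Next $57,000 at 32% = $18,240.00
Next $94,000 at 23% = $21,620.00
Remaining $927,450 at 14% = $129,843.00
Fee: $60,000.00 + $18,240.00 + $21,620.00 + $129,843.00 = $229,703.00
$229,703.00 is under the $269,500 cap.
Referral share: 29% of $229,703.00 = $66,613.87; lead counsel retains $229,703.00 − $66,613.87 = $163,089.13.

$163,089.13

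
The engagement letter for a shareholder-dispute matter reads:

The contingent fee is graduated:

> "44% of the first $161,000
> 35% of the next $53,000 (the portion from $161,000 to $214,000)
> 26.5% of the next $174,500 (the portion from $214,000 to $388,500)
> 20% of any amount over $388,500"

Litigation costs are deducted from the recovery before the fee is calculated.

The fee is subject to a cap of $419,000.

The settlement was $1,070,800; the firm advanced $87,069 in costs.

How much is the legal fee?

$254,678.70

Fee base (net of costs): $1,070,800 − $87,069 = $983,731
First $161,000 at 44% = $70,840.00
Next $53,000 at 35% = $18,550.00
Next $174,500 at 26.5% = $46,242.50
Remaining $595,231 at 20% = $119,046.20
Fee: $70,840.00 + $18,550.00 + $46,242.50 + $119,046.20 = $254,678.70
$254,678.70 is under the $419,000 cap.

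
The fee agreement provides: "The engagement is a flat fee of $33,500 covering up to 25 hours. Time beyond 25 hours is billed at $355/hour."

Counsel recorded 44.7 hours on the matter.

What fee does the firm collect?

Flat fee: $33,500.00
Excess hours: 44.7 − 25 = 19.7
Overrun: 19.7 × $355 = $6,993.50
Total: $33,500.00 + $6,993.50 = $40,493.50

$40,493.50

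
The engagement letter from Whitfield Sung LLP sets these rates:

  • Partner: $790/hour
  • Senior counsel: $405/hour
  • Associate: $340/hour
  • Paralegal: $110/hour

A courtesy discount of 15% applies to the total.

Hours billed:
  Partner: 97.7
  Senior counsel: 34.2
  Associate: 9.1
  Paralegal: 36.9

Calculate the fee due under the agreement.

$83,458.95

Partner: 97.7 × $790 = $77,183.00
Senior counsel: 34.2 × $405 = $13,851.00
Associate: 9.1 × $340 = $3,094.00
Paralegal: 36.9 × $110 = $4,059.00
Subtotal: $98,187.00
Less 15% discount: −$14,728.05
Total: $98,187.00 − $14,728.05 = $83,458.95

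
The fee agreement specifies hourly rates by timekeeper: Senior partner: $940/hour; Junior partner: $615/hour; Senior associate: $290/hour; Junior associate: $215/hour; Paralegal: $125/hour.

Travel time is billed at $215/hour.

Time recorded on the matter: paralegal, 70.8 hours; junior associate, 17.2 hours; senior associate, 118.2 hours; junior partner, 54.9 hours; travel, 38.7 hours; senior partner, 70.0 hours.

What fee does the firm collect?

Senior partner: 70.0 × $940 = $65,800.00
Junior partner: 54.9 × $615 = $33,763.50
Senior associate: 118.2 × $290 = $34,278.00
Junior associate: 17.2 × $215 = $3,698.00
Paralegal: 70.8 × $125 = $8,850.00
Subtotal: $65,800.00 + $33,763.50 + $34,278.00 + $3,698.00 + $8,850.00 = $146,389.50
Travel: 38.7 × $215 = $8,320.50
Total: $146,389.50 + $8,320.50 = $154,710.00

$154,710.00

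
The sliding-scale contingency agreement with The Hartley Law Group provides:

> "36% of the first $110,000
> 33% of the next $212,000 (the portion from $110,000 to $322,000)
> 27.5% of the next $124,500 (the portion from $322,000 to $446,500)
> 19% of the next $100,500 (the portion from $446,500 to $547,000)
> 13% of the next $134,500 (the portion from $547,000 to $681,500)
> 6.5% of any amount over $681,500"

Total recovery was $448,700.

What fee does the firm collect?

$144,215.50

First $110,000 at 36% = $39,600.00
Next $212,000 at 33% = $69,960.00
Next $124,500 at 27.5% = $34,237.50
Remaining $2,200 at 19% = $418.00
Fee: $39,600.00 + $69,960.00 + $34,237.50 + $418.00 = $144,215.50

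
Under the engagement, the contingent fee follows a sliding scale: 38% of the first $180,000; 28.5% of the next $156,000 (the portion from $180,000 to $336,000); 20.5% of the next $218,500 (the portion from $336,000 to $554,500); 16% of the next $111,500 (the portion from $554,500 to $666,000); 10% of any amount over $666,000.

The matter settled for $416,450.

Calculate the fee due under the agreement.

$129,352.25

First $180,000 at 38% = $68,400.00
Next $156,000 at 28.5% = $44,460.00
Remaining $80,450 at 20.5% = $16,492.25
Fee: $68,400.00 + $44,460.00 + $16,492.25 = $129,352.25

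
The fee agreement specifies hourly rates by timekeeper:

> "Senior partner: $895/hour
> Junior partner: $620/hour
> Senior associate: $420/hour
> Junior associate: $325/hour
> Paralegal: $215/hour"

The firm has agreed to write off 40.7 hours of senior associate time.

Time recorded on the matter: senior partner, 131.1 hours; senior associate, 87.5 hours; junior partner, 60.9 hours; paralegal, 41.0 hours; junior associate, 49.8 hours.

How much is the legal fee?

$199,748.50

Senior partner: 131.1 × $895 = $117,334.50
Junior partner: 60.9 × $620 = $37,758.00
Senior associate: 87.5 × $420 = $36,750.00
Junior associate: 49.8 × $325 = $16,185.00
Paralegal: 41.0 × $215 = $8,815.00
Subtotal: $216,842.50
Write-off: 40.7 × $420 = $17,094.00
Total: $216,842.50 − $17,094.00 = $199,748.50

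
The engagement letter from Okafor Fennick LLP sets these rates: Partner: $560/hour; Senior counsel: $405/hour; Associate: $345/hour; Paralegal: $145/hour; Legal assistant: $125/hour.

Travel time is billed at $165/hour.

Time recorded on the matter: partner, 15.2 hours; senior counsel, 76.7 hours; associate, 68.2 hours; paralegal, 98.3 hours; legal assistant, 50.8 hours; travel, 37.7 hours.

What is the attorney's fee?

Partner: 15.2 × $560 = $8,512.00
Senior counsel: 76.7 × $405 = $31,063.50
Associate: 68.2 × $345 = $23,529.00
Paralegal: 98.3 × $145 = $14,253.50
Legal assistant: 50.8 × $125 = $6,350.00
Subtotal: $8,512.00 + $31,063.50 + $23,529.00 + $14,253.50 + $6,350.00 = $83,708.00
Travel: 37.7 × $165 = $6,220.50
Total: $83,708.00 + $6,220.50 = $89,928.50

$89,928.50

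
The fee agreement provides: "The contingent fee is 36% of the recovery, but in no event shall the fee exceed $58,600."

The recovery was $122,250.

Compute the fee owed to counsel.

36% of $122,250 = $44,010.00
That is under the $58,600 cap.

$44,010.00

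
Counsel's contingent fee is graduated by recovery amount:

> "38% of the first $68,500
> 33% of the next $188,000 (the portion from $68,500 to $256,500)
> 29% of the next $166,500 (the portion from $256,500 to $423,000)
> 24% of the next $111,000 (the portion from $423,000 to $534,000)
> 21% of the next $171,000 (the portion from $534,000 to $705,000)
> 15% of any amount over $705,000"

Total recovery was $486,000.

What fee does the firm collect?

First $68,500 at 38% = $26,030.00
Next $188,000 at 33% = $62,040.00
Next $166,500 at 29% = $48,285.00
Remaining $63,000 at 24% = $15,120.00
Fee: $26,030.00 + $62,040.00 + $48,285.00 + $15,120.00 = $151,475.00

$151,475.00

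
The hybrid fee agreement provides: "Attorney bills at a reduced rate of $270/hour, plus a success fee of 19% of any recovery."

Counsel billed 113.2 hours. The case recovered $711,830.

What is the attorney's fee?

$165,811.70

Hourly: 113.2 × $270 = $30,564.00
Success fee: 19% of $711,830 = $135,247.70
Total: $30,564.00 + $135,247.70 = $165,811.70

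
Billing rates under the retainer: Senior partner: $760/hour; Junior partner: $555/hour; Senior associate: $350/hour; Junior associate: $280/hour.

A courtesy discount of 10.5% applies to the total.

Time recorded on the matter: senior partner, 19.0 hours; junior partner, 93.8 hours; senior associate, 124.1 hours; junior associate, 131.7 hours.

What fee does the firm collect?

Senior partner: 19.0 × $760 = $14,440.00
Junior partner: 93.8 × $555 = $52,059.00
Senior associate: 124.1 × $350 = $43,435.00
Junior associate: 131.7 × $280 = $36,876.00
Subtotal: $146,810.00
Less 10.5% discount: −$15,415.05
Total: $146,810.00 − $15,415.05 = $131,394.95

$131,394.95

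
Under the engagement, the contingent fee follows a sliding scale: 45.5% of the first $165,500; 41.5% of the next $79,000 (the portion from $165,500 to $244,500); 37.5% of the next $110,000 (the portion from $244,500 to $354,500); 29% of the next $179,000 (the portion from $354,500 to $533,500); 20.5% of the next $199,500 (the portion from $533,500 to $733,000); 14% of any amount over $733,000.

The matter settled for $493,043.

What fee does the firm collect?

$189,514.97

First $165,500 at 45.5% = $75,302.50
Next $79,000 at 41.5% = $32,785.00
Next $110,000 at 37.5% = $41,250.00
Remaining $138,543 at 29% = $40,177.47
Fee: $75,302.50 + $32,785.00 + $41,250.00 + $40,177.47 = $189,514.97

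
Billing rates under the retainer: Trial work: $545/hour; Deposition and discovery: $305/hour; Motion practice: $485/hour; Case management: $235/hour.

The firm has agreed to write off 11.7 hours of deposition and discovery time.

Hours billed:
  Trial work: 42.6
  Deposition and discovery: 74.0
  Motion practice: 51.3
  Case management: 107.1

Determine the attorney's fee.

$92,267.50

Trial work: 42.6 × $545 = $23,217.00
Deposition and discovery: 74.0 × $305 = $22,570.00
Motion practice: 51.3 × $485 = $24,880.50
Case management: 107.1 × $235 = $25,168.50
Subtotal: $95,836.00
Write-off: 11.7 × $305 = $3,568.50
Total: $95,836.00 − $3,568.50 = $92,267.50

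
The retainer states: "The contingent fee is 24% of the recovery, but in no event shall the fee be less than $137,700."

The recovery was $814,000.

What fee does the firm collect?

24% of $814,000 = $195,360.00
That exceeds the $137,700 minimum.

$195,360.00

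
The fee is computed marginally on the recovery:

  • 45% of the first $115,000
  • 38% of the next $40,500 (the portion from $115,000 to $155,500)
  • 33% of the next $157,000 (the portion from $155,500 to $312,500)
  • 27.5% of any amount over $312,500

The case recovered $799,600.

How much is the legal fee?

First $115,000 at 45% = $51,750.00
Next $40,500 at 38% = $15,390.00
Next $157,000 at 33% = $51,810.00
Remaining $487,100 at 27.5% = $133,952.50
Fee: $51,750.00 + $15,390.00 + $51,810.00 + $133,952.50 = $252,902.50

$252,902.50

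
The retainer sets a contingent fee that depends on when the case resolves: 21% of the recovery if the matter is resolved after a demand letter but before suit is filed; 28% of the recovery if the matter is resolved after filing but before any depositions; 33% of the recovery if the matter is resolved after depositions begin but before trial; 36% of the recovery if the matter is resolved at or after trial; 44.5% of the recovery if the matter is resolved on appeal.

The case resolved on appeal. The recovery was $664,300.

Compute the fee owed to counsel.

$295,613.50

The matter resolved on appeal, so the 44.5% rate applies.
$664,300 × 44.5% = $295,613.50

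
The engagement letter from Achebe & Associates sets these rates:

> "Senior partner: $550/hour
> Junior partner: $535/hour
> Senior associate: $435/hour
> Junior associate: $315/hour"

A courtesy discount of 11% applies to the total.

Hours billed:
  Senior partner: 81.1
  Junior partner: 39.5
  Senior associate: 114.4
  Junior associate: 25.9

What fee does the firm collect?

$110,057.40

Senior partner: 81.1 × $550 = $44,605.00
Junior partner: 39.5 × $535 = $21,132.50
Senior associate: 114.4 × $435 = $49,764.00
Junior associate: 25.9 × $315 = $8,158.50
Subtotal: $123,660.00
Less 11% discount: −$13,602.60
Total: $123,660.00 − $13,602.60 = $110,057.40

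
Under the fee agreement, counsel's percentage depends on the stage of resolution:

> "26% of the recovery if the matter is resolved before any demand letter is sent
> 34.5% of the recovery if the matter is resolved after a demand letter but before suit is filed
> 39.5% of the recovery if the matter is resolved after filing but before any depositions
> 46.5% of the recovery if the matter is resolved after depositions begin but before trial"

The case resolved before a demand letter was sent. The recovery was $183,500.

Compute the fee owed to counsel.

$47,710.00

The matter resolved before a demand letter was sent, so the 26% rate applies.
$183,500 × 26% = $47,710.00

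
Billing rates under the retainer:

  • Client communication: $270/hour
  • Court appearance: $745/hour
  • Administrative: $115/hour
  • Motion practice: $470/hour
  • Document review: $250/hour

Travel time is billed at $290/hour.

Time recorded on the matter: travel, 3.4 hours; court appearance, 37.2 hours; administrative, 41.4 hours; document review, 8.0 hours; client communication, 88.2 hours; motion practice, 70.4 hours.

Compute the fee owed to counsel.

$92,363.00

Client communication: 88.2 × $270 = $23,814.00
Court appearance: 37.2 × $745 = $27,714.00
Administrative: 41.4 × $115 = $4,761.00
Motion practice: 70.4 × $470 = $33,088.00
Document review: 8.0 × $250 = $2,000.00
Subtotal: $23,814.00 + $27,714.00 + $4,761.00 + $33,088.00 + $2,000.00 = $91,377.00
Travel: 3.4 × $290 = $986.00
Total: $91,377.00 + $986.00 = $92,363.00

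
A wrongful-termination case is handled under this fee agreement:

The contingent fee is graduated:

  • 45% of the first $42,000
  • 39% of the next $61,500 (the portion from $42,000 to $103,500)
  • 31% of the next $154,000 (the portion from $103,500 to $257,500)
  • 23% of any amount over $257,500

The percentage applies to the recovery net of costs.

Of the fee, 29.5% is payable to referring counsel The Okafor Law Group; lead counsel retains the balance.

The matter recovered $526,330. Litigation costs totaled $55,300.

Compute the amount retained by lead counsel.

$98,514.51

Fee base (net of costs): $526,330 − $55,300 = $471,030
First $42,000 at 45% = $18,900.00
Next $61,500 at 39% = $23,985.00
Next $154,000 at 31% = $47,740.00
Remaining $213,530 at 23% = $49,111.90
Fee: $18,900.00 + $23,985.00 + $47,740.00 + $49,111.90 = $139,736.90
Referral share: 29.5% of $139,736.90 = $41,222.39; lead counsel retains $139,736.90 − $41,222.39 = $98,514.51.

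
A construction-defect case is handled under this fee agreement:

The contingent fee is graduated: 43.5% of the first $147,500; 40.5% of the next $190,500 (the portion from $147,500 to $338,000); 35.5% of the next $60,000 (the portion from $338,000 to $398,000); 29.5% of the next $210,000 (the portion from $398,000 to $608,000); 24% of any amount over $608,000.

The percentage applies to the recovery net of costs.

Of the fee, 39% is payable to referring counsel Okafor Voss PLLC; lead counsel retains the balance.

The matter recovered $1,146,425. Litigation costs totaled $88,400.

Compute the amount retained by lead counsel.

$202,868.31

Fee base (net of costs): $1,146,425 − $88,400 = $1,058,025
First $147,500 at 43.5% = $64,162.50
Next $190,500 at 40.5% = $77,152.50
Next $60,000 at 35.5% = $21,300.00
Next $210,000 at 29.5% = $61,950.00
Remaining $450,025 at 24% = $108,006.00
Fee: $64,162.50 + $77,152.50 + $21,300.00 + $61,950.00 + $108,006.00 = $332,571.00
Referral share: 39% of $332,571.00 = $129,702.69; lead counsel retains $332,571.00 − $129,702.69 = $202,868.31.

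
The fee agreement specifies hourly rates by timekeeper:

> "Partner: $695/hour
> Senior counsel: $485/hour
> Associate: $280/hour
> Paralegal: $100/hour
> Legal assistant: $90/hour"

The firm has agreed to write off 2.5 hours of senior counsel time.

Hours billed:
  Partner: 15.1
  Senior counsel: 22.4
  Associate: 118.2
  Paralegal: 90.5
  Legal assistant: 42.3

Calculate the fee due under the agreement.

Partner: 15.1 × $695 = $10,494.50
Senior counsel: 22.4 × $485 = $10,864.00
Associate: 118.2 × $280 = $33,096.00
Paralegal: 90.5 × $100 = $9,050.00
Legal assistant: 42.3 × $90 = $3,807.00
Subtotal: $67,311.50
Write-off: 2.5 × $485 = $1,212.50
Total: $67,311.50 − $1,212.50 = $66,099.00

$66,099.00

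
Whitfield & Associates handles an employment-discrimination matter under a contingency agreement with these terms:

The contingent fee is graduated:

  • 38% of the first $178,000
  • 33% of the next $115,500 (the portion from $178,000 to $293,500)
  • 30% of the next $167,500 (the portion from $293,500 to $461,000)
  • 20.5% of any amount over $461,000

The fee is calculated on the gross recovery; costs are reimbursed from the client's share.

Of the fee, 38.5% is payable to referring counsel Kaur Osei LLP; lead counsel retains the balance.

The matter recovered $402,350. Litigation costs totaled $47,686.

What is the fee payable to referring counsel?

Fee base is the gross recovery, $402,350; costs are reimbursed separately.
First $178,000 at 38% = $67,640.00
Next $115,500 at 33% = $38,115.00
Remaining $108,850 at 30% = $32,655.00
Fee: $67,640.00 + $38,115.00 + $32,655.00 = $138,410.00
Referral share: 38.5% of $138,410.00 = $53,287.85; lead counsel retains $138,410.00 − $53,287.85 = $85,122.15.

$53,287.85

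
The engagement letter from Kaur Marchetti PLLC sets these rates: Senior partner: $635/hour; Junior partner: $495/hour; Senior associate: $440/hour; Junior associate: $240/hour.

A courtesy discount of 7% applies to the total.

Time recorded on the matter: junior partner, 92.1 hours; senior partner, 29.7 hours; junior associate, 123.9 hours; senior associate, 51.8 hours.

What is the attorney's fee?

$108,788.61

Senior partner: 29.7 × $635 = $18,859.50
Junior partner: 92.1 × $495 = $45,589.50
Senior associate: 51.8 × $440 = $22,792.00
Junior associate: 123.9 × $240 = $29,736.00
Subtotal: $116,977.00
Less 7% discount: −$8,188.39
Total: $116,977.00 − $8,188.39 = $108,788.61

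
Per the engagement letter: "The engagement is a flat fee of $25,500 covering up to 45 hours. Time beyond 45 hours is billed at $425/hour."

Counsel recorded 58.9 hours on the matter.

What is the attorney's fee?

Flat fee: $25,500.00
Excess hours: 58.9 − 45 = 13.9
Overrun: 13.9 × $425 = $5,907.50
Total: $25,500.00 + $5,907.50 = $31,407.50

$31,407.50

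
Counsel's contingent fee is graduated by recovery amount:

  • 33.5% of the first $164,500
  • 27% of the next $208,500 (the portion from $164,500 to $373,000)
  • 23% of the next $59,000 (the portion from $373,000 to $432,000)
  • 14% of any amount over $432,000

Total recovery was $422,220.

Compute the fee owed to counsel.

First $164,500 at 33.5% = $55,107.50
Next $208,500 at 27% = $56,295.00
Remaining $49,220 at 23% = $11,320.60
Fee: $55,107.50 + $56,295.00 + $11,320.60 = $122,723.10

$122,723.10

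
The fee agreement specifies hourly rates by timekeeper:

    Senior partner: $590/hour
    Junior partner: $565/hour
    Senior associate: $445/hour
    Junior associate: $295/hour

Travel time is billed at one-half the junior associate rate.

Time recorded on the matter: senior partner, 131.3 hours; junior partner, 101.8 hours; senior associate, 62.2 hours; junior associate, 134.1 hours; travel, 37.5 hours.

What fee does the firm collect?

$207,753.75

Senior partner: 131.3 × $590 = $77,467.00
Junior partner: 101.8 × $565 = $57,517.00
Senior associate: 62.2 × $445 = $27,679.00
Junior associate: 134.1 × $295 = $39,559.50
Subtotal: $77,467.00 + $57,517.00 + $27,679.00 + $39,559.50 = $202,222.50
Travel: 37.5 × ($295 ÷ 2) = 37.5 × $147.50 = $5,531.25
Total: $202,222.50 + $5,531.25 = $207,753.75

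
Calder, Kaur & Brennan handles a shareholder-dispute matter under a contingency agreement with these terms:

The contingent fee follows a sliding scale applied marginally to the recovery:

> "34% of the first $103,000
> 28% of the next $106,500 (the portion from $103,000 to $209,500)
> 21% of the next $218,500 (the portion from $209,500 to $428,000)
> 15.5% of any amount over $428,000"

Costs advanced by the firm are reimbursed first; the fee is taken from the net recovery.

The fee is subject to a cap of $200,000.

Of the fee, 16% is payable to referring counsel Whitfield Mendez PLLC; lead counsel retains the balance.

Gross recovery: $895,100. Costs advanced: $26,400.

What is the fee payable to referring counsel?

Fee base (net of costs): $895,100 − $26,400 = $868,700
First $103,000 at 34% = $35,020.00
Next $106,500 at 28% = $29,820.00
Next $218,500 at 21% = $45,885.00
Remaining $440,700 at 15.5% = $68,308.50
Fee: $35,020.00 + $29,820.00 + $45,885.00 + $68,308.50 = $179,033.50
$179,033.50 is under the $200,000 cap.
Referral share: 16% of $179,033.50 = $28,645.36; lead counsel retains $179,033.50 − $28,645.36 = $150,388.14.

$28,645.36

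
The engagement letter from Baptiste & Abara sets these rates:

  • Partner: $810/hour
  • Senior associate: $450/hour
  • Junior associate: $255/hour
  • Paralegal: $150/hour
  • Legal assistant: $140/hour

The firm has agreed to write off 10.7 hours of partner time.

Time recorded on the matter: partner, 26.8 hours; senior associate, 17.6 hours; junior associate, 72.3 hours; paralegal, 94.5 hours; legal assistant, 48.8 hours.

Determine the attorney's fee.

$60,404.50

Partner: 26.8 × $810 = $21,708.00
Senior associate: 17.6 × $450 = $7,920.00
Junior associate: 72.3 × $255 = $18,436.50
Paralegal: 94.5 × $150 = $14,175.00
Legal assistant: 48.8 × $140 = $6,832.00
Subtotal: $69,071.50
Write-off: 10.7 × $810 = $8,667.00
Total: $69,071.50 − $8,667.00 = $60,404.50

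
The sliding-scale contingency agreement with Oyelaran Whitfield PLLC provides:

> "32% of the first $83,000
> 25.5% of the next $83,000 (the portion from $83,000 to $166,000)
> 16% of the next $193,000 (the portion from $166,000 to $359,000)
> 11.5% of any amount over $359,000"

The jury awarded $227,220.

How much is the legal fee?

First $83,000 at 32% = $26,560.00
Next $83,000 at 25.5% = $21,165.00
Remaining $61,220 at 16% = $9,795.20
Fee: $26,560.00 + $21,165.00 + $9,795.20 = $57,520.20

$57,520.20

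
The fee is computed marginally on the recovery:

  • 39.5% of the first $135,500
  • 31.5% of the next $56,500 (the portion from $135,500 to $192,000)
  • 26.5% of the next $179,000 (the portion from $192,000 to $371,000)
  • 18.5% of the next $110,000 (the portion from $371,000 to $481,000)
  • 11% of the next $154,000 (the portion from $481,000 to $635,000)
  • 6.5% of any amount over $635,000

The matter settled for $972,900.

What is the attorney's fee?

First $135,500 at 39.5% = $53,522.50
Next $56,500 at 31.5% = $17,797.50
Next $179,000 at 26.5% = $47,435.00
Next $110,000 at 18.5% = $20,350.00
Next $154,000 at 11% = $16,940.00
Remaining $337,900 at 6.5% = $21,963.50
Fee: $53,522.50 + $17,797.50 + $47,435.00 + $20,350.00 + $16,940.00 + $21,963.50 = $178,008.50

$178,008.50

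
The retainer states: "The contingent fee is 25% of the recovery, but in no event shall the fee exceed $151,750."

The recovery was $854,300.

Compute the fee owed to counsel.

25% of $854,300 = $213,575.00
That exceeds the $151,750 cap, so the fee is capped at $151,750.

$151,750.00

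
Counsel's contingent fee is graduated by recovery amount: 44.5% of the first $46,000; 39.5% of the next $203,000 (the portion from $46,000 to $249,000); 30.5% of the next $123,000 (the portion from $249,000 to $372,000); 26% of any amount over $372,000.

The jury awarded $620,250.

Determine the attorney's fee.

$202,715.00

First $46,000 at 44.5% = $20,470.00
Next $203,000 at 39.5% = $80,185.00
Next $123,000 at 30.5% = $37,515.00
Remaining $248,250 at 26% = $64,545.00
Fee: $20,470.00 + $80,185.00 + $37,515.00 + $64,545.00 = $202,715.00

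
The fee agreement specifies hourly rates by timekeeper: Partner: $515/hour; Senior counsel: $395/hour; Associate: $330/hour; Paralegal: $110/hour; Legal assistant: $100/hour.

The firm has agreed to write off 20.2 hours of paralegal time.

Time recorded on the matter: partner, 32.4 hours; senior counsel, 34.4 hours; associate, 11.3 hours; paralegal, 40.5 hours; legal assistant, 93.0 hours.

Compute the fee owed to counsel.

$45,536.00

Partner: 32.4 × $515 = $16,686.00
Senior counsel: 34.4 × $395 = $13,588.00
Associate: 11.3 × $330 = $3,729.00
Paralegal: 40.5 × $110 = $4,455.00
Legal assistant: 93.0 × $100 = $9,300.00
Subtotal: $47,758.00
Write-off: 20.2 × $110 = $2,222.00
Total: $47,758.00 − $2,222.00 = $45,536.00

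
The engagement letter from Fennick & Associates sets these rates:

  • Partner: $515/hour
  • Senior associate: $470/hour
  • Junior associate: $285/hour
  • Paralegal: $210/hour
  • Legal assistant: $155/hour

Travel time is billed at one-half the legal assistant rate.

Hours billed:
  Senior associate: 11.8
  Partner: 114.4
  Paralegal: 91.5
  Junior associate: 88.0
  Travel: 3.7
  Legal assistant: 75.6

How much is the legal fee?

$120,761.75

Partner: 114.4 × $515 = $58,916.00
Senior associate: 11.8 × $470 = $5,546.00
Junior associate: 88.0 × $285 = $25,080.00
Paralegal: 91.5 × $210 = $19,215.00
Legal assistant: 75.6 × $155 = $11,718.00
Subtotal: $58,916.00 + $5,546.00 + $25,080.00 + $19,215.00 + $11,718.00 = $120,475.00
Travel: 3.7 × ($155 ÷ 2) = 3.7 × $77.50 = $286.75
Total: $120,475.00 + $286.75 = $120,761.75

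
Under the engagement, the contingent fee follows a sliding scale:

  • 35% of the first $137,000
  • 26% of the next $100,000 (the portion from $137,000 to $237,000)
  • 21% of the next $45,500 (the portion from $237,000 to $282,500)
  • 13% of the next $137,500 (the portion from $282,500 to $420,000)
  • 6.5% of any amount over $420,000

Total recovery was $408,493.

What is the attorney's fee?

$99,884.09

First $137,000 at 35% = $47,950.00
Next $100,000 at 26% = $26,000.00
Next $45,500 at 21% = $9,555.00
Remaining $125,993 at 13% = $16,379.09
Fee: $47,950.00 + $26,000.00 + $9,555.00 + $16,379.09 = $99,884.09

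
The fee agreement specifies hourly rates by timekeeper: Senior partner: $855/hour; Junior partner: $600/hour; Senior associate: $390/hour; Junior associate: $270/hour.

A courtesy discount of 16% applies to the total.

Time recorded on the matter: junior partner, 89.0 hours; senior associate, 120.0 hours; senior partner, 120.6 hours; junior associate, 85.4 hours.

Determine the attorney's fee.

$190,151.64

Senior partner: 120.6 × $855 = $103,113.00
Junior partner: 89.0 × $600 = $53,400.00
Senior associate: 120.0 × $390 = $46,800.00
Junior associate: 85.4 × $270 = $23,058.00
Subtotal: $226,371.00
Less 16% discount: −$36,219.36
Total: $226,371.00 − $36,219.36 = $190,151.64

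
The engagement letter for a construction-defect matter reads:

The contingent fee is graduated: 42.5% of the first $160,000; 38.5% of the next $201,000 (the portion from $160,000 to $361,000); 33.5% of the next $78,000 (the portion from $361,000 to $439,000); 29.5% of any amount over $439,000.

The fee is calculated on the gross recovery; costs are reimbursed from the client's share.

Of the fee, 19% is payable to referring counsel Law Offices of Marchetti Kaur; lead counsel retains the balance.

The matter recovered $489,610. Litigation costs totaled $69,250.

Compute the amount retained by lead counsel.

$151,020.41

Fee base is the gross recovery, $489,610; costs are reimbursed separately.
First $160,000 at 42.5% = $68,000.00
Next $201,000 at 38.5% = $77,385.00
Next $78,000 at 33.5% = $26,130.00
Remaining $50,610 at 29.5% = $14,929.95
Fee: $68,000.00 + $77,385.00 + $26,130.00 + $14,929.95 = $186,444.95
Referral share: 19% of $186,444.95 = $35,424.54; lead counsel retains $186,444.95 − $35,424.54 = $151,020.41.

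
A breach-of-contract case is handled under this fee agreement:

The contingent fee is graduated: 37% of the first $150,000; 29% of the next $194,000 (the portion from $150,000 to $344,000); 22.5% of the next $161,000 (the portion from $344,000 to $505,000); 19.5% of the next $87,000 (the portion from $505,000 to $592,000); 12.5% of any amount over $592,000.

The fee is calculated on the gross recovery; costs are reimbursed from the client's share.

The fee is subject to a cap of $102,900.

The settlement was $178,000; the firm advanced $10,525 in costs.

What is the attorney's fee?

Fee base is the gross recovery, $178,000; costs are reimbursed separately.
First $150,000 at 37% = $55,500.00
Remaining $28,000 at 29% = $8,120.00
Fee: $55,500.00 + $8,120.00 = $63,620.00
$63,620.00 is under the $102,900 cap.

$63,620.00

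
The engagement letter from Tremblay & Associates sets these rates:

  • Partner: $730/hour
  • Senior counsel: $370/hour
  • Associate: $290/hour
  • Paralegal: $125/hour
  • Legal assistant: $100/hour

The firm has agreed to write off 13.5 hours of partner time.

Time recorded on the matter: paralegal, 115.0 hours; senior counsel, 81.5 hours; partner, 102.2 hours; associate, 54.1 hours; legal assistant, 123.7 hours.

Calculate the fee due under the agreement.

$137,340.00

Partner: 102.2 × $730 = $74,606.00
Senior counsel: 81.5 × $370 = $30,155.00
Associate: 54.1 × $290 = $15,689.00
Paralegal: 115.0 × $125 = $14,375.00
Legal assistant: 123.7 × $100 = $12,370.00
Subtotal: $147,195.00
Write-off: 13.5 × $730 = $9,855.00
Total: $147,195.00 − $9,855.00 = $137,340.00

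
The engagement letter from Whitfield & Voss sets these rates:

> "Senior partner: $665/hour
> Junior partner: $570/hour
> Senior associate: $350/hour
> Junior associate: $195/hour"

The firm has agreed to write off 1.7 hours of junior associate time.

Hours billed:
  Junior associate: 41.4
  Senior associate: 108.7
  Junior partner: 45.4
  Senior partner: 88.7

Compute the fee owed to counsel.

Senior partner: 88.7 × $665 = $58,985.50
Junior partner: 45.4 × $570 = $25,878.00
Senior associate: 108.7 × $350 = $38,045.00
Junior associate: 41.4 × $195 = $8,073.00
Subtotal: $130,981.50
Write-off: 1.7 × $195 = $331.50
Total: $130,981.50 − $331.50 = $130,650.00

$130,650.00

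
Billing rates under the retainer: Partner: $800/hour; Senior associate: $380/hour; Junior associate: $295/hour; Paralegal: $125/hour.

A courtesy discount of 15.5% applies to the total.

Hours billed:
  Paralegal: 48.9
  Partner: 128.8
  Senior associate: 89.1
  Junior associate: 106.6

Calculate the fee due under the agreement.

$147,416.59

Partner: 128.8 × $800 = $103,040.00
Senior associate: 89.1 × $380 = $33,858.00
Junior associate: 106.6 × $295 = $31,447.00
Paralegal: 48.9 × $125 = $6,112.50
Subtotal: $174,457.50
Less 15.5% discount: −$27,040.91
Total: $174,457.50 − $27,040.91 = $147,416.59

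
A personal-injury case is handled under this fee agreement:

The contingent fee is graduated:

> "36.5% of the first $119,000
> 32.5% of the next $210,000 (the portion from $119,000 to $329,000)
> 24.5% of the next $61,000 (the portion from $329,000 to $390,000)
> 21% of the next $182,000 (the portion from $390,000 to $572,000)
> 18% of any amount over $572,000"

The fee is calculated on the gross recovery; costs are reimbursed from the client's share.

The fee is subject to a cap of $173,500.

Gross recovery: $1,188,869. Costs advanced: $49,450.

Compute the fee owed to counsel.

$173,500.00

Fee base is the gross recovery, $1,188,869; costs are reimbursed separately.
First $119,000 at 36.5% = $43,435.00
Next $210,000 at 32.5% = $68,250.00
Next $61,000 at 24.5% = $14,945.00
Next $182,000 at 21% = $38,220.00
Remaining $616,869 at 18% = $111,036.42
Fee: $43,435.00 + $68,250.00 + $14,945.00 + $38,220.00 + $111,036.42 = $275,886.42
$275,886.42 exceeds the $173,500 cap, so the fee is capped at $173,500.00.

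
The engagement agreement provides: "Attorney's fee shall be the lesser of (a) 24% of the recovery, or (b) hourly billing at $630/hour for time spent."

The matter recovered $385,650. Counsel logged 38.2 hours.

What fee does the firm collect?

$24,066.00

(a) 24% of $385,650 = $92,556.00
(b) 38.2 × $630 = $24,066.00
The lesser is (b): $24,066.00.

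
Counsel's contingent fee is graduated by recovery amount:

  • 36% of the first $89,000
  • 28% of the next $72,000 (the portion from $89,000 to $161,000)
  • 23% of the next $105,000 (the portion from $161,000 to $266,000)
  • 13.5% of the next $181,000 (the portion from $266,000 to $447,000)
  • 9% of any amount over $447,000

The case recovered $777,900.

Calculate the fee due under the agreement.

First $89,000 at 36% = $32,040.00
Next $72,000 at 28% = $20,160.00
Next $105,000 at 23% = $24,150.00
Next $181,000 at 13.5% = $24,435.00
Remaining $330,900 at 9% = $29,781.00
Fee: $32,040.00 + $20,160.00 + $24,150.00 + $24,435.00 + $29,781.00 = $130,566.00

$130,566.00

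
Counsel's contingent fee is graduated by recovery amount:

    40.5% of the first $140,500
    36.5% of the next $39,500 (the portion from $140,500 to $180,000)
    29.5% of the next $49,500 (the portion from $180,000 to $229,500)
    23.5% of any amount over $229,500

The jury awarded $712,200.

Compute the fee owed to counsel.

First $140,500 at 40.5% = $56,902.50
Next $39,500 at 36.5% = $14,417.50
Next $49,500 at 29.5% = $14,602.50
Remaining $482,700 at 23.5% = $113,434.50
Fee: $56,902.50 + $14,417.50 + $14,602.50 + $113,434.50 = $199,357.00

$199,357.00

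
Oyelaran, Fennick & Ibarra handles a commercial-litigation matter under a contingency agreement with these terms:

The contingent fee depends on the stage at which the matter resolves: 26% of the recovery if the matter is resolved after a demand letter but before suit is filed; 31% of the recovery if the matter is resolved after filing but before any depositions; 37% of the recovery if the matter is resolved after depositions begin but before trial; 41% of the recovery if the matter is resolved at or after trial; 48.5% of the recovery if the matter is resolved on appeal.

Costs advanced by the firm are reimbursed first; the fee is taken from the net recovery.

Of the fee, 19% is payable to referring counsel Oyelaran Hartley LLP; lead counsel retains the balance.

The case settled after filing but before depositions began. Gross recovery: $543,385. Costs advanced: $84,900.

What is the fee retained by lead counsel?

Fee base (net of costs): $543,385 − $84,900 = $458,485
The matter settled after filing but before depositions began, so the 31% rate applies.
$458,485 × 31% = $142,130.35
Referral share: 19% of $142,130.35 = $27,004.77; lead counsel retains $142,130.35 − $27,004.77 = $115,125.58.

$115,125.58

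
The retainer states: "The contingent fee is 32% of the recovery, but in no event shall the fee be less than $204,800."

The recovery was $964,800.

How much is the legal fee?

$308,736.00

32% of $964,800 = $308,736.00
That exceeds the $204,800 minimum.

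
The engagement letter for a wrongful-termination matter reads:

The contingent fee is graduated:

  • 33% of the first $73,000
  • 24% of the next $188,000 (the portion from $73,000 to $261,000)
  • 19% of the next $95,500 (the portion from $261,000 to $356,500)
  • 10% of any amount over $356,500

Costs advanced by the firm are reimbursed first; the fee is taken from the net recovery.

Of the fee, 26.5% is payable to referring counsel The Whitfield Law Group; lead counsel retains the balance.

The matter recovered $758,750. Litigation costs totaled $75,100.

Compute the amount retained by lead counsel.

Fee base (net of costs): $758,750 − $75,100 = $683,650
First $73,000 at 33% = $24,090.00
Next $188,000 at 24% = $45,120.00
Next $95,500 at 19% = $18,145.00
Remaining $327,150 at 10% = $32,715.00
Fee: $24,090.00 + $45,120.00 + $18,145.00 + $32,715.00 = $120,070.00
Referral share: 26.5% of $120,070.00 = $31,818.55; lead counsel retains $120,070.00 − $31,818.55 = $88,251.45.

$88,251.45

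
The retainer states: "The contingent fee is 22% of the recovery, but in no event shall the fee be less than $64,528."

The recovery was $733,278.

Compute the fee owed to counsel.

22% of $733,278 = $161,321.16
That exceeds the $64,528 minimum.

$161,321.16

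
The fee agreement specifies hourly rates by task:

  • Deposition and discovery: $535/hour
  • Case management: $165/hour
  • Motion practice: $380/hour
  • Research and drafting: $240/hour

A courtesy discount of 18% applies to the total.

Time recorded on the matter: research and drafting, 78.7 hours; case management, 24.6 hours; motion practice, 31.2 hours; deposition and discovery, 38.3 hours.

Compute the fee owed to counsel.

Deposition and discovery: 38.3 × $535 = $20,490.50
Case management: 24.6 × $165 = $4,059.00
Motion practice: 31.2 × $380 = $11,856.00
Research and drafting: 78.7 × $240 = $18,888.00
Subtotal: $55,293.50
Less 18% discount: −$9,952.83
Total: $55,293.50 − $9,952.83 = $45,340.67

$45,340.67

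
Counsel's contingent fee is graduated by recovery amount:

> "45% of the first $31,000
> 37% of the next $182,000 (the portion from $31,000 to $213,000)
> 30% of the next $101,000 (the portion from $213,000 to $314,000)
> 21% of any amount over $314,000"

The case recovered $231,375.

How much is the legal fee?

$86,802.50

First $31,000 at 45% = $13,950.00
Next $182,000 at 37% = $67,340.00
Remaining $18,375 at 30% = $5,512.50
Fee: $13,950.00 + $67,340.00 + $5,512.50 = $86,802.50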